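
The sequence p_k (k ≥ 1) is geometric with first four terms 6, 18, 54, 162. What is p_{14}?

Common ratio r = 3.
p_k = 6·3^(k-1).
p_{14} = 6·3^13 = 9565938.

9565938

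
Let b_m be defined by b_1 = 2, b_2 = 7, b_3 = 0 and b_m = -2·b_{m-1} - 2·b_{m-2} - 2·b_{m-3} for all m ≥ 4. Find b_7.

Step forward from the initial values:
b_4 = -18, b_5 = 22, b_6 = -8, b_7 = 8.

8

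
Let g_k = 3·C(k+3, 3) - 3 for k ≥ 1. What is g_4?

102

C(7, 3) = 35, so g_4 = 102.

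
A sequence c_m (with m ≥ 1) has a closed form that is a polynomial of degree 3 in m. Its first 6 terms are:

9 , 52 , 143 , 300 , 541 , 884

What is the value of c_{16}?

13884

1st diffs: 43, 91, 157, 241, 343.
2nd diffs: 48, 66, 84, 102.
3rd diffs: 18, 18, 18 (constant).
So c_m = 3m^3 + 6m^2 + 4m - 4.
Evaluating at m = 16 gives c_{16} = 13884.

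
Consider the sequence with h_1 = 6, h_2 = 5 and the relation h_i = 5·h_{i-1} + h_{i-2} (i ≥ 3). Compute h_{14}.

2280594685

Compute successive terms:
h_3 = 31;  h_4 = 160;  h_5 = 831;  …;  h_{11} = 16289131;  h_{12} = 84582655;  h_{13} = 439202406;  h_{14} = 2280594685.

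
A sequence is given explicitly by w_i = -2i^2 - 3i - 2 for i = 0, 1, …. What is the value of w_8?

-154

w_8 = -2·8^2 - 3·8 - 2 = -154.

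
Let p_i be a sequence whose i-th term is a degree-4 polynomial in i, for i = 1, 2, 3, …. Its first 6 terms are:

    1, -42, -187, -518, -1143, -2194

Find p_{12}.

-27862

1st diffs: -43, -145, -331, -625, -1051.
2nd diffs: -102, -186, -294, -426.
3rd diffs: -84, -108, -132.
4th diffs: -24, -24 (constant).
So p_i = -i^4 - 4i^3 - 2i^2 + 6i + 2.
Evaluating at i = 12 gives p_{12} = -27862.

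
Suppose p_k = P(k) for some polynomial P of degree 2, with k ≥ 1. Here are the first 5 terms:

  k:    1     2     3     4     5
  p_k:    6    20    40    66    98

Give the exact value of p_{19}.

1176

1st diffs: 14, 20, 26, 32.
2nd diffs: 6, 6, 6 (constant).
Newton forward-difference form: p_k = 6 + 14·C(k-1,1) + 6·C(k-1,2).
At k = 19: k-1 = 18, so p_{19} = 6 + 252 + 918 = 1176.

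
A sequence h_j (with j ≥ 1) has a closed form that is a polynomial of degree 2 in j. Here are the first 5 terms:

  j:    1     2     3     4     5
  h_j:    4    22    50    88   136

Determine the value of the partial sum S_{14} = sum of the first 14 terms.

1st diffs: 18, 28, 38, 48.
2nd diffs: 10, 10, 10 (constant).
So h_j = 5j^2 + 3j - 4.
Continuing: …, 194, 262, 340, 428, …, h_{14} = 1018.
Summing j = 1..14 (14 terms) gives 5334.

5334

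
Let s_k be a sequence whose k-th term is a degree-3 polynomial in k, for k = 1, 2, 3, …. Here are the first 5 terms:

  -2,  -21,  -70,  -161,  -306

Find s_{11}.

1st diffs: -19, -49, -91, -145.
2nd diffs: -30, -42, -54.
3rd diffs: -12, -12 (constant).
Newton forward-difference form: s_k = -2 + (-19)·C(k-1,1) + (-30)·C(k-1,2) + (-12)·C(k-1,3).
At k = 11: k-1 = 10, so s_{11} = -2 - 190 - 1350 - 1440 = -2982.

-2982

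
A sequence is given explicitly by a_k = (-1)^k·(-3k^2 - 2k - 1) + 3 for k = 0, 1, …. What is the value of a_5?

(-1)^5 = -1; -3k^2 - 2k - 1 at k=5 is -86; so a_5 = 89.

89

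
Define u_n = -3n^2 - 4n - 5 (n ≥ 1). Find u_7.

-180

u_7 = -3·7^2 - 4·7 - 5 = -180.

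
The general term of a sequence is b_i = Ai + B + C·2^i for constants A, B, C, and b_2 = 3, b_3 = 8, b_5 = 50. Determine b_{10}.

At i = 2, 3, 5: 2A + B + 4C = 3; 3A + B + 8C = 8; 5A + B + 32C = 50.
Subtracting the first from the second: A + 4C = 5.
Subtracting the second from the third: 2A + 24C = 42.
Solving: C = 2, A = -3, then B = 1.
So b_i = -3·i + 1 + 2·2^i; at i=10 this is 2019.

2019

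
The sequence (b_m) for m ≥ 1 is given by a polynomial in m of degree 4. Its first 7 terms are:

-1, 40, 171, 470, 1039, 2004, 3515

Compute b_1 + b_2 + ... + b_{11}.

1st diffs: 41, 131, 299, 569, 965, 1511.
2nd diffs: 90, 168, 270, 396, 546.
3rd diffs: 78, 102, 126, 150.
4th diffs: 24, 24, 24 (constant).
So b_m = m^4 + 3m^3 + 2m^2 - m - 6.
Continuing: 5746, 8895, 13184, 18859.
Summing m = 1..11 (11 terms) gives 53922.

53922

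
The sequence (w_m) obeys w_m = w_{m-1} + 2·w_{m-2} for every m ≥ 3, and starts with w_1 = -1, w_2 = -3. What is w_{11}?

Iterate the recurrence:
w_3 = -5, w_4 = -11, w_5 = -21, w_6 = -43, w_7 = -85, w_8 = -171, w_9 = -341, w_{10} = -683, w_{11} = -1365.
(Characteristic roots are 2 and -1.)

-1365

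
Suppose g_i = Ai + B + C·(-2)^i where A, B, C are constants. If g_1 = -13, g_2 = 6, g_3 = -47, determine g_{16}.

Plug in i = 1, 2, 3: A + B - 2C = -13; 2A + B + 4C = 6; 3A + B - 8C = -47.
Subtracting the first from the second: A + 6C = 19.
Subtracting the second from the third: A - 12C = -53.
Solving: C = 4, A = -5, then B = 0.
So g_i = -5·i + 0 + 4·(-2)^i; at i=16 this is 262064.

262064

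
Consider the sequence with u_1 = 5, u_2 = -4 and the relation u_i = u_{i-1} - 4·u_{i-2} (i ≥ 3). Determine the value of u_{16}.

11320

Step forward from the initial values:
u_3 = -24  u_4 = -8  u_5 = 88  …  u_{13} = -18856  u_{14} = 21368  u_{15} = 96792  u_{16} = 11320.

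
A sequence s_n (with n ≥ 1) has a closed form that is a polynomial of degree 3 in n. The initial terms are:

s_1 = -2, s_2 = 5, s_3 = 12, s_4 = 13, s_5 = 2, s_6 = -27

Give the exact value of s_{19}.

-4772

1st diffs: 7, 7, 1, -11, -29.
2nd diffs: 0, -6, -12, -18.
3rd diffs: -6, -6, -6 (constant).
Newton forward-difference form: s_n = -2 + 7·C(n-1,1) + (-6)·C(n-1,3).
At n = 19: n-1 = 18, so s_{19} = -2 + 126 - 4896 = -4772.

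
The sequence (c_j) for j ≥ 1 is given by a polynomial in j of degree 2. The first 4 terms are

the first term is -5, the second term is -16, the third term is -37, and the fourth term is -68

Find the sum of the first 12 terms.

1st diffs: -11, -21, -31.
2nd diffs: -10, -10 (constant).
Newton forward-difference form: c_j = -5 + (-11)·C(j-1,1) + (-10)·C(j-1,2).
Continuing: …, -109, -160, -221, -292, …, c_{12} = -676.
Summing j = 1..12 (12 terms) gives -2986.

-2986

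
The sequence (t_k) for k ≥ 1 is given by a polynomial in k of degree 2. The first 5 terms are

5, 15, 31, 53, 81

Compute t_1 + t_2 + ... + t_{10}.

1st diffs: 10, 16, 22, 28.
2nd diffs: 6, 6, 6 (constant).
So t_k = 3k^2 + k + 1.
Continuing: …, 115, 155, 201, 253, …, t_{10} = 311.
Summing k = 1..10 (10 terms) gives 1220.

1220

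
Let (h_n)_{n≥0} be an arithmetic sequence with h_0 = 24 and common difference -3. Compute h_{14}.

h_n = 24 + (n - 0)·(-3).
h_{14} = 24 + 14·(-3) = -18.

-18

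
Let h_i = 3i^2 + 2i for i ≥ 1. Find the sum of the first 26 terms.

19305

Over i = 1..26: Σi = 351, Σi² = 6201.
Total = (3)·6201 + (2)·351 = 19305.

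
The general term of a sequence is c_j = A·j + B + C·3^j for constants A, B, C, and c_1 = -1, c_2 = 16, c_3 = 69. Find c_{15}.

Plug in j = 1, 2, 3: A + B + 3C = -1; 2A + B + 9C = 16; 3A + B + 27C = 69.
Subtracting the first from the second: A + 6C = 17.
Subtracting the second from the third: A + 18C = 53.
Solving: C = 3, A = -1, then B = -9.
Therefore c_{15} = -15 + (-9) + 3·14348907 = 43046697.

43046697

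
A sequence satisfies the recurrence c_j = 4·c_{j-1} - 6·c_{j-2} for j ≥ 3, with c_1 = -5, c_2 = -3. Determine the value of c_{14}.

643392

Iterate the recurrence:
c_3 = 18;  c_4 = 90;  c_5 = 252;  …;  c_{11} = -43488;  c_{12} = -40032;  c_{13} = 100800;  c_{14} = 643392.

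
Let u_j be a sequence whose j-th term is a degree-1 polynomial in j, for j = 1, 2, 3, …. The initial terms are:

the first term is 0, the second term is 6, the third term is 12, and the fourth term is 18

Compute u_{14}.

1st diffs: 6, 6, 6 (constant).
So u_j = 6j - 6.
Evaluating at j = 14 gives u_{14} = 78.

78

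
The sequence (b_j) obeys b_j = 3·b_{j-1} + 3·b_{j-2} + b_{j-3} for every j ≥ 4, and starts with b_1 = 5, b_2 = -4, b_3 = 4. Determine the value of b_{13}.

Compute successive terms:
b_4 = 5  b_5 = 23  b_6 = 88  b_7 = 338  b_8 = 1301  b_9 = 5005  b_{10} = 19256  b_{11} = 74084  b_{12} = 285025  b_{13} = 1096583.

1096583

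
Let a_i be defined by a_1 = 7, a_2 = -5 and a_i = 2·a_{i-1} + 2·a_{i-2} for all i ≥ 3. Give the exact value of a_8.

40

Iterate the recurrence:
a_3 = 4, a_4 = -2, a_5 = 4, a_6 = 4, a_7 = 16, a_8 = 40.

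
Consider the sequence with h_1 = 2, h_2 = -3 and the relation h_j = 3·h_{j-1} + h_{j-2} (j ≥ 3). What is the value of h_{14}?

-3695403

h_3 = -7; h_4 = -24; h_5 = -79; …; h_{11} = -102571; h_{12} = -338769; h_{13} = -1118878; h_{14} = -3695403.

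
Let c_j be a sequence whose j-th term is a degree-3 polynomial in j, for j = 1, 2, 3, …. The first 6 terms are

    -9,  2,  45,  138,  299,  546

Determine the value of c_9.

1st diffs: 11, 43, 93, 161, 247.
2nd diffs: 32, 50, 68, 86.
3rd diffs: 18, 18, 18 (constant).
So c_j = 3j^3 - 2j^2 - 4j - 6.
Evaluating at j = 9 gives c_9 = 1983.

1983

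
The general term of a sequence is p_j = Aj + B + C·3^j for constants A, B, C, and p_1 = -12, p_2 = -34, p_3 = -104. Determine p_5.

Plug in j = 1, 2, 3: A + B + 3C = -12; 2A + B + 9C = -34; 3A + B + 27C = -104.
Subtracting the first from the second: A + 6C = -22.
Subtracting the second from the third: A + 18C = -70.
Solving: C = -4, A = 2, then B = -2.
Hence p_5 = 2·5 + (-2) + (-4)·243 = -964.

-964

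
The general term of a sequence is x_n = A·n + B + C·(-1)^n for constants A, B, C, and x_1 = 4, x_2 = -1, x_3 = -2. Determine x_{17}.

-44

The three given values yield: A + B - C = 4; 2A + B + C = -1; 3A + B - C = -2.
Subtracting the first from the second: A + 2C = -5.
Subtracting the second from the third: A - 2C = -1.
Solving: C = -1, A = -3, then B = 6.
Therefore x_{17} = -51 + 6 + (-1)·(-1) = -44.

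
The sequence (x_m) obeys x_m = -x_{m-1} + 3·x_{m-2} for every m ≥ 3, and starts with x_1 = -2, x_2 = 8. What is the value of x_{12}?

Compute successive terms:
x_3 = -14, x_4 = 38, x_5 = -80, x_6 = 194, x_7 = -434, x_8 = 1016, x_9 = -2318, x_{10} = 5366, x_{11} = -12320, x_{12} = 28418.

28418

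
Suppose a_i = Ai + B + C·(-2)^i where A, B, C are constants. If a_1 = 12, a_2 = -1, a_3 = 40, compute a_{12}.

-12227

The three given values yield: A + B - 2C = 12; 2A + B + 4C = -1; 3A + B - 8C = 40.
Subtracting the first from the second: A + 6C = -13.
Subtracting the second from the third: A - 12C = 41.
Solving: C = -3, A = 5, then B = 1.
Therefore a_{12} = 60 + 1 + (-3)·4096 = -12227.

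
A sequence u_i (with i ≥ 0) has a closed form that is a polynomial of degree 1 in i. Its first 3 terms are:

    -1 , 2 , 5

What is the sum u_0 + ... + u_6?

56

1st diffs: 3, 3 (constant).
So u_i = 3i - 1.
Continuing: 8, 11, 14, 17.
Summing i = 0..6 (7 terms) gives 56.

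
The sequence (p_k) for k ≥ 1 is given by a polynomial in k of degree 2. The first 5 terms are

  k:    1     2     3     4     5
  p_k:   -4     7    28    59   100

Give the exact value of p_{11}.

556

1st diffs: 11, 21, 31, 41.
2nd diffs: 10, 10, 10 (constant).
Newton forward-difference form: p_k = -4 + 11·C(k-1,1) + 10·C(k-1,2).
At k = 11: k-1 = 10, so p_{11} = -4 + 110 + 450 = 556.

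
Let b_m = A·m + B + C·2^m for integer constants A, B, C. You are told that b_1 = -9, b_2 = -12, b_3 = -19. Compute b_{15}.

Plug in m = 1, 2, 3: A + B + 2C = -9; 2A + B + 4C = -12; 3A + B + 8C = -19.
Subtracting the first from the second: A + 2C = -3.
Subtracting the second from the third: A + 4C = -7.
Solving: C = -2, A = 1, then B = -6.
Therefore b_{15} = 15 + (-6) + (-2)·32768 = -65527.

-65527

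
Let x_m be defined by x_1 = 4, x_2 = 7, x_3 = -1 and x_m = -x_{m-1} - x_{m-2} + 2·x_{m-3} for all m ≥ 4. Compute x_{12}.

Iterate the recurrence:
x_4 = 2, x_5 = 13, x_6 = -17, x_7 = 8, x_8 = 35, x_9 = -77, x_{10} = 58, x_{11} = 89, x_{12} = -301.

-301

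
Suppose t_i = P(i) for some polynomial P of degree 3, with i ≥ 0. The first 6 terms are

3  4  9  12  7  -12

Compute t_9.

-348

1st diffs: 1, 5, 3, -5, -19.
2nd diffs: 4, -2, -8, -14.
3rd diffs: -6, -6, -6 (constant).
Newton forward-difference form: t_i = 3 + 1·C(i,1) + 4·C(i,2) + (-6)·C(i,3).
At i = 9: i = 9, so t_9 = 3 + 9 + 144 - 504 = -348.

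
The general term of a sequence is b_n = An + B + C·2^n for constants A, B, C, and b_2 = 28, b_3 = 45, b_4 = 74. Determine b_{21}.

The three given values yield: 2A + B + 4C = 28; 3A + B + 8C = 45; 4A + B + 16C = 74.
Subtracting the first from the second: A + 4C = 17.
Subtracting the second from the third: A + 8C = 29.
Solving: C = 3, A = 5, then B = 6.
Therefore b_{21} = 105 + 6 + 3·2097152 = 6291567.

6291567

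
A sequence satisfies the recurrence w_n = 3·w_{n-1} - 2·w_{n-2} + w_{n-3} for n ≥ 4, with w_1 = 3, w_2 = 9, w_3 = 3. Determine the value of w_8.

-153

w_4 = -6; w_5 = -15; w_6 = -30; w_7 = -66; w_8 = -153.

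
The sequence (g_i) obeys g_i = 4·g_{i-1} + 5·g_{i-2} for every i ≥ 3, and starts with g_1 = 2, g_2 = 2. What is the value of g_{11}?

Step forward from the initial values:
g_3 = 18;  g_4 = 82;  g_5 = 418;  g_6 = 2082;  g_7 = 10418;  g_8 = 52082;  g_9 = 260418;  g_{10} = 1302082;  g_{11} = 6510418.
(Characteristic roots are 5 and -1.)

6510418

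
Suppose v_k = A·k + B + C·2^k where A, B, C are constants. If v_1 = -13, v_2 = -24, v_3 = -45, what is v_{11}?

The three given values yield: A + B + 2C = -13; 2A + B + 4C = -24; 3A + B + 8C = -45.
Subtracting the first from the second: A + 2C = -11.
Subtracting the second from the third: A + 4C = -21.
Solving: C = -5, A = -1, then B = -2.
Therefore v_{11} = -11 + (-2) + (-5)·2048 = -10253.

-10253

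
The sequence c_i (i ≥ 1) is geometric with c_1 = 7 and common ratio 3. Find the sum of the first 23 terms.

329501125891

c_i = 7·3^(i-1).
S = 7·(3^23 - 1)/(3 - 1) = 7·(94143178827 - 1)/(2) = 329501125891.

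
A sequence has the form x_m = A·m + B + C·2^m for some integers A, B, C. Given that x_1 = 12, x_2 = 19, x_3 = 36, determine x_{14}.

81883

Plug in m = 1, 2, 3: A + B + 2C = 12; 2A + B + 4C = 19; 3A + B + 8C = 36.
Subtracting the first from the second: A + 2C = 7.
Subtracting the second from the third: A + 4C = 17.
Solving: C = 5, A = -3, then B = 5.
So x_m = -3·m + 5 + 5·2^m; at m=14 this is 81883.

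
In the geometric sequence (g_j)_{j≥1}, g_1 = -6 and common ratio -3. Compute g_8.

13122

g_j = (-6)·(-3)^(j-1).
g_8 = (-6)·(-3)^7 = 13122.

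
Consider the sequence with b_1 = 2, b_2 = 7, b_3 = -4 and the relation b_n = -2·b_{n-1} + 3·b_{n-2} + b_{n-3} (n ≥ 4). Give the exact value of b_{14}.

Applying the relation repeatedly:
b_4 = 31, b_5 = -67, b_6 = 223, …, b_{11} = -44989, b_{12} = 131101, b_{13} = -381697, b_{14} = 1111708.

1111708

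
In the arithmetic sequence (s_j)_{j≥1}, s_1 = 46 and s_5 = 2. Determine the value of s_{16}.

Common difference d = (2 - 46) / (5 - 1) = -11.
s_j = 46 + (j - 1)·(-11).
s_{16} = 46 + 15·(-11) = -119.

-119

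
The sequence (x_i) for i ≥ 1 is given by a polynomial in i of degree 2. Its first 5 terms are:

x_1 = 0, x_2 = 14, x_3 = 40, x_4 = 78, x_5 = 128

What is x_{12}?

814

1st diffs: 14, 26, 38, 50.
2nd diffs: 12, 12, 12 (constant).
So x_i = 6i^2 - 4i - 2.
Evaluating at i = 12 gives x_{12} = 814.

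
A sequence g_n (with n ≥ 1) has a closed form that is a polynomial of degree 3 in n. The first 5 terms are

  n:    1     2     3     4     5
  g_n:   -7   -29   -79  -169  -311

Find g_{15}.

1st diffs: -22, -50, -90, -142.
2nd diffs: -28, -40, -52.
3rd diffs: -12, -12 (constant).
Newton forward-difference form: g_n = -7 + (-22)·C(n-1,1) + (-28)·C(n-1,2) + (-12)·C(n-1,3).
At n = 15: n-1 = 14, so g_{15} = -7 - 308 - 2548 - 4368 = -7231.

-7231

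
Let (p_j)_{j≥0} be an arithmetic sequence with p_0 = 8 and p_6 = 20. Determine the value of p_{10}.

28

Common difference d = (20 - 8) / (6 - 0) = 2.
p_j = 8 + (j - 0)·2.
p_{10} = 8 + 10·2 = 28.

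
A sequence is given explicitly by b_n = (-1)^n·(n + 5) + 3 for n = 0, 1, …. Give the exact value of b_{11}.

(-1)^11 = -1; n + 5 at n=11 is 16; so b_{11} = -13.

-13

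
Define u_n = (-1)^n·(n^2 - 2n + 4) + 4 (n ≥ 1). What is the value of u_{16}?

(-1)^16 = 1; n^2 - 2n + 4 at n=16 is 228; so u_{16} = 232.

232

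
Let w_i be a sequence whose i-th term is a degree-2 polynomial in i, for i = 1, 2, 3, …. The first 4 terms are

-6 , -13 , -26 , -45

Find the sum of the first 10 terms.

-1095

1st diffs: -7, -13, -19.
2nd diffs: -6, -6 (constant).
Newton forward-difference form: w_i = -6 + (-7)·C(i-1,1) + (-6)·C(i-1,2).
Continuing: …, -70, -101, -138, -181, …, w_{10} = -285.
Summing i = 1..10 (10 terms) gives -1095.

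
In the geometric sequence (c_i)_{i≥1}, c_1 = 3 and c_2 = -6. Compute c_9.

768

Common ratio r = -2.
c_i = 3·(-2)^(i-1).
c_9 = 3·(-2)^8 = 768.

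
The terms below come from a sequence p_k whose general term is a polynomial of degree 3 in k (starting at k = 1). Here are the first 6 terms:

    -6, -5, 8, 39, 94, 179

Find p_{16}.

3999

1st diffs: 1, 13, 31, 55, 85.
2nd diffs: 12, 18, 24, 30.
3rd diffs: 6, 6, 6 (constant).
Newton forward-difference form: p_k = -6 + 1·C(k-1,1) + 12·C(k-1,2) + 6·C(k-1,3).
At k = 16: k-1 = 15, so p_{16} = -6 + 15 + 1260 + 2730 = 3999.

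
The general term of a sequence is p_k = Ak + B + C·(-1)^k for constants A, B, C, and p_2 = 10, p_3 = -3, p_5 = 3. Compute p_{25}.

63

At k = 2, 3, 5: 2A + B + C = 10; 3A + B - C = -3; 5A + B - C = 3.
Subtracting the first from the second: A - 2C = -13.
Subtracting the second from the third: 2A = 6.
Solving: C = 8, A = 3, then B = -4.
So p_k = 3·k + (-4) + 8·(-1)^k; at k=25 this is 63.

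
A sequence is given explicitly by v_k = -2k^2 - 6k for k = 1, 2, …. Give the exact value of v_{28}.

-1736

v_{28} = -2·28^2 - 6·28 = -1736.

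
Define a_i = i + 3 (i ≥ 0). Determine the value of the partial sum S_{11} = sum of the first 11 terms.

88

Over i = 0..10: Σi = 55.
Total = (1)·55 + (3)·11 = 88.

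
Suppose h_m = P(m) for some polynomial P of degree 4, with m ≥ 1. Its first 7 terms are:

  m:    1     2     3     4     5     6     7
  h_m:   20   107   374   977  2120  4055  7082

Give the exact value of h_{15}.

1st diffs: 87, 267, 603, 1143, 1935, 3027.
2nd diffs: 180, 336, 540, 792, 1092.
3rd diffs: 156, 204, 252, 300.
4th diffs: 48, 48, 48 (constant).
So h_m = 2m^4 + 6m^3 + 4m^2 + 3m + 5.
Evaluating at m = 15 gives h_{15} = 122450.

122450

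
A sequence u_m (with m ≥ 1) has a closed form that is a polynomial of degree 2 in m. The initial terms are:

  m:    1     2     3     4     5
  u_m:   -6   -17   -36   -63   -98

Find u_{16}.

1st diffs: -11, -19, -27, -35.
2nd diffs: -8, -8, -8 (constant).
Newton forward-difference form: u_m = -6 + (-11)·C(m-1,1) + (-8)·C(m-1,2).
At m = 16: m-1 = 15, so u_{16} = -6 - 165 - 840 = -1011.

-1011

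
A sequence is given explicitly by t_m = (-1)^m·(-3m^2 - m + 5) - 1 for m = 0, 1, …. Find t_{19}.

1096

(-1)^19 = -1; -3m^2 - m + 5 at m=19 is -1097; so t_{19} = 1096.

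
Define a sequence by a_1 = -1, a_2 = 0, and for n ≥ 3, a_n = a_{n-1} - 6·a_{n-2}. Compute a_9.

Step forward from the initial values:
a_3 = 6;  a_4 = 6;  a_5 = -30;  a_6 = -66;  a_7 = 114;  a_8 = 510;  a_9 = -174.

-174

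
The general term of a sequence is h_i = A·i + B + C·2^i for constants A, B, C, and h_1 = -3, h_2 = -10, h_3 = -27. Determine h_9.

-2529

Write the equations: A + B + 2C = -3; 2A + B + 4C = -10; 3A + B + 8C = -27.
Subtracting the first from the second: A + 2C = -7.
Subtracting the second from the third: A + 4C = -17.
Solving: C = -5, A = 3, then B = 4.
Therefore h_9 = 27 + 4 + (-5)·512 = -2529.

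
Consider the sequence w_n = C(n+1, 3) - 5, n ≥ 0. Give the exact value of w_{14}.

450

C(15, 3) = 455, so w_{14} = 450.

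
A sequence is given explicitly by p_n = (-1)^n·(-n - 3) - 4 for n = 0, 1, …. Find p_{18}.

(-1)^18 = 1; -n - 3 at n=18 is -21; so p_{18} = -25.

-25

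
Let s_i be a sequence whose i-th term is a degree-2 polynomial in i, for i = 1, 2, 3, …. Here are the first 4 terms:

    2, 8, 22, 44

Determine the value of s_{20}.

1484

1st diffs: 6, 14, 22.
2nd diffs: 8, 8 (constant).
Newton forward-difference form: s_i = 2 + 6·C(i-1,1) + 8·C(i-1,2).
At i = 20: i-1 = 19, so s_{20} = 2 + 114 + 1368 = 1484.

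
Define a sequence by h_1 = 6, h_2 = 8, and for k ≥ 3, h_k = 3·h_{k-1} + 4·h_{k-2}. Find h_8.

45872

Iterate the recurrence:
h_3 = 48;  h_4 = 176;  h_5 = 720;  h_6 = 2864;  h_7 = 11472;  h_8 = 45872.
(Characteristic roots are 4 and -1.)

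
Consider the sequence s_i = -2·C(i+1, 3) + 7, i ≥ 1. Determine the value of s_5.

C(6, 3) = 20, so s_5 = -33.

-33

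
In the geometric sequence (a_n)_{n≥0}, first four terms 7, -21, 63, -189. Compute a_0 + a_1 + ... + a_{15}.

Common ratio r = -3.
a_n = 7·(-3)^(n-0).
S = 7·((-3)^16 - 1)/(-3 - 1) = 7·(43046721 - 1)/(-4) = -75331760.

-75331760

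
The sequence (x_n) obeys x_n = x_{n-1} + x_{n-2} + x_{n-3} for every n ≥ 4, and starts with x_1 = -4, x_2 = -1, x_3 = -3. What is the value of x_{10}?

-265

Iterate the recurrence:
x_4 = -8; x_5 = -12; x_6 = -23; x_7 = -43; x_8 = -78; x_9 = -144; x_{10} = -265.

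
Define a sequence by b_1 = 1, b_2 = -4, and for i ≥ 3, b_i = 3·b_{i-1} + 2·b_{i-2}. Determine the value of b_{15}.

-44064550

b_3 = -10, b_4 = -38, b_5 = -134, …, b_{12} = -975374, b_{13} = -3473846, b_{14} = -12372286, b_{15} = -44064550.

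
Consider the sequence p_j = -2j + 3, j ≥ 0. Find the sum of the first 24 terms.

Over j = 0..23: Σj = 276.
Total = (-2)·276 + (3)·24 = -480.

-480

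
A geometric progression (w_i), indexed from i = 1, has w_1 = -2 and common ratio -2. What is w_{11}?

-2048

w_i = (-2)·(-2)^(i-1).
w_{11} = (-2)·(-2)^10 = -2048.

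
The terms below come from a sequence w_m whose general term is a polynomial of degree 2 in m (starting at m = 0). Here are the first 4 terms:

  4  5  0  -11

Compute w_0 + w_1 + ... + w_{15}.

-3176

1st diffs: 1, -5, -11.
2nd diffs: -6, -6 (constant).
Newton forward-difference form: w_m = 4 + 1·C(m,1) + (-6)·C(m,2).
Continuing: …, -28, -51, -80, -115, …, w_{15} = -611.
Summing m = 0..15 (16 terms) gives -3176.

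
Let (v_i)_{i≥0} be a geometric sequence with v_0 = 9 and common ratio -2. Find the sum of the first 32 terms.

v_i = 9·(-2)^(i-0).
S = 9·((-2)^32 - 1)/(-2 - 1) = 9·(4294967296 - 1)/(-3) = -12884901885.

-12884901885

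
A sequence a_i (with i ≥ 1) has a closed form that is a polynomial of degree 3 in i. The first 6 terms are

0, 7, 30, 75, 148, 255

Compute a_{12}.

1st diffs: 7, 23, 45, 73, 107.
2nd diffs: 16, 22, 28, 34.
3rd diffs: 6, 6, 6 (constant).
Newton forward-difference form: a_i = 7·C(i-1,1) + 16·C(i-1,2) + 6·C(i-1,3).
At i = 12: i-1 = 11, so a_{12} = 77 + 880 + 990 = 1947.

1947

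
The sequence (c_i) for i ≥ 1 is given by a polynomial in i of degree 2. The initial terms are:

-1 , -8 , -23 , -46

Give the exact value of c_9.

1st diffs: -7, -15, -23.
2nd diffs: -8, -8 (constant).
Newton forward-difference form: c_i = -1 + (-7)·C(i-1,1) + (-8)·C(i-1,2).
At i = 9: i-1 = 8, so c_9 = -1 - 56 - 224 = -281.

-281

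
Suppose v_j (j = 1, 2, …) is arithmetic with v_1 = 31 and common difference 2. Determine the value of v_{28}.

v_j = 31 + (j - 1)·2.
v_{28} = 31 + 27·2 = 85.

85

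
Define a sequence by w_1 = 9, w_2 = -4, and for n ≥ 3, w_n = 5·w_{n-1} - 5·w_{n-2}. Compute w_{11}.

-2825000

Compute successive terms:
w_3 = -65, w_4 = -305, w_5 = -1200, w_6 = -4475, w_7 = -16375, w_8 = -59500, w_9 = -215625, w_{10} = -780625, w_{11} = -2825000.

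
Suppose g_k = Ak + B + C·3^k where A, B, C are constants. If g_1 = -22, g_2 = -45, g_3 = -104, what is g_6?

-2225

The three given values yield: A + B + 3C = -22; 2A + B + 9C = -45; 3A + B + 27C = -104.
Subtracting the first from the second: A + 6C = -23.
Subtracting the second from the third: A + 18C = -59.
Solving: C = -3, A = -5, then B = -8.
So g_k = -5·k + (-8) + (-3)·3^k; at k=6 this is -2225.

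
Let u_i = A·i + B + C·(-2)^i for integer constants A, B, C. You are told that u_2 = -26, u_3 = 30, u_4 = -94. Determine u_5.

142

The three given values yield: 2A + B + 4C = -26; 3A + B - 8C = 30; 4A + B + 16C = -94.
Subtracting the first from the second: A - 12C = 56.
Subtracting the second from the third: A + 24C = -124.
Solving: C = -5, A = -4, then B = 2.
Therefore u_5 = -20 + 2 + (-5)·(-32) = 142.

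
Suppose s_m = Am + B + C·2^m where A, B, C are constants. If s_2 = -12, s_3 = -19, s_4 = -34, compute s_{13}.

Write the equations: 2A + B + 4C = -12; 3A + B + 8C = -19; 4A + B + 16C = -34.
Subtracting the first from the second: A + 4C = -7.
Subtracting the second from the third: A + 8C = -15.
Solving: C = -2, A = 1, then B = -6.
So s_m = 1·m + (-6) + (-2)·2^m; at m=13 this is -16377.

-16377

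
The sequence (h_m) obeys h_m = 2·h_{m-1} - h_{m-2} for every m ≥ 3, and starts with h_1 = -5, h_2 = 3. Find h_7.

Iterate the recurrence:
h_3 = 11; h_4 = 19; h_5 = 27; h_6 = 35; h_7 = 43.
(Characteristic roots are 1 and 1.)

43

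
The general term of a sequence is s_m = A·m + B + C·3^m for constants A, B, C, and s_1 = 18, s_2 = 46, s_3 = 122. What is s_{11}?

At m = 1, 2, 3: A + B + 3C = 18; 2A + B + 9C = 46; 3A + B + 27C = 122.
Subtracting the first from the second: A + 6C = 28.
Subtracting the second from the third: A + 18C = 76.
Solving: C = 4, A = 4, then B = 2.
Therefore s_{11} = 44 + 2 + 4·177147 = 708634.

708634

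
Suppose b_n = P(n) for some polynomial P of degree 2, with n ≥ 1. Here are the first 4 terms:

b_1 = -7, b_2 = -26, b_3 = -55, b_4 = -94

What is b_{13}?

-895

1st diffs: -19, -29, -39.
2nd diffs: -10, -10 (constant).
So b_n = -5n^2 - 4n + 2.
Evaluating at n = 13 gives b_{13} = -895.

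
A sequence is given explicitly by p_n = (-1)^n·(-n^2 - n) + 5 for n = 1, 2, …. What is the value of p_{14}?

(-1)^14 = 1; -n^2 - n at n=14 is -210; so p_{14} = -205.

-205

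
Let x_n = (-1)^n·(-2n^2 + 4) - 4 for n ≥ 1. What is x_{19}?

(-1)^19 = -1; -2n^2 + 4 at n=19 is -718; so x_{19} = 714.

714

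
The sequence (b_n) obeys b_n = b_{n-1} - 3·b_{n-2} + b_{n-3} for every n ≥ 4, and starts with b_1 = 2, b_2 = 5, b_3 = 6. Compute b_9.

-154

Step forward from the initial values:
b_4 = -7, b_5 = -20, b_6 = 7, b_7 = 60, b_8 = 19, b_9 = -154.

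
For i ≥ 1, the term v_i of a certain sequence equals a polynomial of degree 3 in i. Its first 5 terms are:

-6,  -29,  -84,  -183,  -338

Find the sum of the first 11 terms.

1st diffs: -23, -55, -99, -155.
2nd diffs: -32, -44, -56.
3rd diffs: -12, -12 (constant).
Newton forward-difference form: v_i = -6 + (-23)·C(i-1,1) + (-32)·C(i-1,2) + (-12)·C(i-1,3).
Continuing: …, -561, -864, -1259, -1758, …, v_{11} = -3116.
Summing i = 1..11 (11 terms) gives -10571.

-10571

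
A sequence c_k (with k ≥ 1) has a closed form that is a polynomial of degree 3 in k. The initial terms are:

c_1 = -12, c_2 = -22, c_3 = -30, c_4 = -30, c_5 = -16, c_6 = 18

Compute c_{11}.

698

1st diffs: -10, -8, 0, 14, 34.
2nd diffs: 2, 8, 14, 20.
3rd diffs: 6, 6, 6 (constant).
Newton forward-difference form: c_k = -12 + (-10)·C(k-1,1) + 2·C(k-1,2) + 6·C(k-1,3).
At k = 11: k-1 = 10, so c_{11} = -12 - 100 + 90 + 720 = 698.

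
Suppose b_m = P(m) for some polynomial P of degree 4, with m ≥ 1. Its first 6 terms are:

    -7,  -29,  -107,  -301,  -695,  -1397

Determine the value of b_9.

1st diffs: -22, -78, -194, -394, -702.
2nd diffs: -56, -116, -200, -308.
3rd diffs: -60, -84, -108.
4th diffs: -24, -24 (constant).
So b_m = -m^4 - 3m^2 + 2m - 5.
Evaluating at m = 9 gives b_9 = -6791.

-6791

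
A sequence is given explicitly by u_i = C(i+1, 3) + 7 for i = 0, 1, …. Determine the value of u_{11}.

227

C(12, 3) = 220, so u_{11} = 227.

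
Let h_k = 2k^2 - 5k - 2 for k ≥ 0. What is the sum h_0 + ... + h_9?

325

Over k = 0..9: Σk = 45, Σk² = 285.
Total = (2)·285 + (-5)·45 + (-2)·10 = 325.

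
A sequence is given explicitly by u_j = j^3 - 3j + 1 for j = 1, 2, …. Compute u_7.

u_7 = 1·7^3 - 3·7 + 1 = 323.

323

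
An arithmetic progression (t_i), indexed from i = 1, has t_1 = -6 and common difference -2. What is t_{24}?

t_i = -6 + (i - 1)·(-2).
t_{24} = -6 + 23·(-2) = -52.

-52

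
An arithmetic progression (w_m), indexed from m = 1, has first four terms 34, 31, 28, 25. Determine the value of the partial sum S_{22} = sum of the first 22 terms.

Common difference d = -3.
w_m = 34 + (m - 1)·(-3).
w_{22} = -29; S = 22·(34 + (-29))/2 = 55.

55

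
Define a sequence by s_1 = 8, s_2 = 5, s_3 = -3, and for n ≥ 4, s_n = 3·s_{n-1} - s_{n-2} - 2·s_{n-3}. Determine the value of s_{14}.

Applying the relation repeatedly:
s_4 = -30;  s_5 = -97;  s_6 = -255;  …;  s_{11} = -13533;  s_{12} = -28155;  s_{13} = -58072;  s_{14} = -118995.

-118995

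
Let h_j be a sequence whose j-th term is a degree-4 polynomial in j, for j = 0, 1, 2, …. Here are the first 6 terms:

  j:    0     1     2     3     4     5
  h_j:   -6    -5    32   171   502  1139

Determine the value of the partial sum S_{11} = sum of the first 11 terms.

38797

1st diffs: 1, 37, 139, 331, 637.
2nd diffs: 36, 102, 192, 306.
3rd diffs: 66, 90, 114.
4th diffs: 24, 24 (constant).
Newton forward-difference form: h_j = -6 + 1·C(j,1) + 36·C(j,2) + 66·C(j,3) + 24·C(j,4).
Continuing: …, 2220, 3907, 6386, 9867, …, h_{10} = 14584.
Summing j = 0..10 (11 terms) gives 38797.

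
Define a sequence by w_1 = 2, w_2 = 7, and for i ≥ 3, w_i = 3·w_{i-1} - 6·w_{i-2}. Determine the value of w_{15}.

Iterate the recurrence:
w_3 = 9;  w_4 = -15;  w_5 = -99;  …;  w_{12} = -53703;  w_{13} = -101331;  w_{14} = 18225;  w_{15} = 662661.

662661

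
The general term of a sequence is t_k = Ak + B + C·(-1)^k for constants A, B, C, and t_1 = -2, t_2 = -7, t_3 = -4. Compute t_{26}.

-31

Plug in k = 1, 2, 3: A + B - C = -2; 2A + B + C = -7; 3A + B - C = -4.
Subtracting the first from the second: A + 2C = -5.
Subtracting the second from the third: A - 2C = 3.
Solving: C = -2, A = -1, then B = -3.
Hence t_{26} = -1·26 + (-3) + (-2)·1 = -31.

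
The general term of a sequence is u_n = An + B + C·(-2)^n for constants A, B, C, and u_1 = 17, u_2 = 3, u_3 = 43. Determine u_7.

419

Write the equations: A + B - 2C = 17; 2A + B + 4C = 3; 3A + B - 8C = 43.
Subtracting the first from the second: A + 6C = -14.
Subtracting the second from the third: A - 12C = 40.
Solving: C = -3, A = 4, then B = 7.
Hence u_7 = 4·7 + 7 + (-3)·(-128) = 419.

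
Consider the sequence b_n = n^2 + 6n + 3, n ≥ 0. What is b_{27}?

894

b_{27} = 1·27^2 + 6·27 + 3 = 894.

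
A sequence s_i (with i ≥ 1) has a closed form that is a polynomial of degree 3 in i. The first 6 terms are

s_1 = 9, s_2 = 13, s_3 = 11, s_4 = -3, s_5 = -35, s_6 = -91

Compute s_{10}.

-675

1st diffs: 4, -2, -14, -32, -56.
2nd diffs: -6, -12, -18, -24.
3rd diffs: -6, -6, -6 (constant).
So s_i = -i^3 + 3i^2 + 2i + 5.
Evaluating at i = 10 gives s_{10} = -675.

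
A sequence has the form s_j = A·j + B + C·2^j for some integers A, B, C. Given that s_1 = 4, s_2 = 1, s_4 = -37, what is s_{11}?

-8130

Write the equations: A + B + 2C = 4; 2A + B + 4C = 1; 4A + B + 16C = -37.
Subtracting the first from the second: A + 2C = -3.
Subtracting the second from the third: 2A + 12C = -38.
Solving: C = -4, A = 5, then B = 7.
Therefore s_{11} = 55 + 7 + (-4)·2048 = -8130.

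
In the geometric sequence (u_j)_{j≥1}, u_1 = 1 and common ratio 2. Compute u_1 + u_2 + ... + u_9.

511

u_j = 1·2^(j-1).
S = 1·(2^9 - 1)/(2 - 1) = 1·(512 - 1)/(1) = 511.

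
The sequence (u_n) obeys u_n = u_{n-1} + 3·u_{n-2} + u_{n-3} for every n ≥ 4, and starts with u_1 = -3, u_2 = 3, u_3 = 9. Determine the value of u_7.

Applying the relation repeatedly:
u_4 = 15, u_5 = 45, u_6 = 99, u_7 = 249.

249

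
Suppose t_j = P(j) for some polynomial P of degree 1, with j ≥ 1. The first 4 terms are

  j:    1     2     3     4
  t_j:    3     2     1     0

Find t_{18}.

1st diffs: -1, -1, -1 (constant).
So t_j = -j + 4.
Evaluating at j = 18 gives t_{18} = -14.

-14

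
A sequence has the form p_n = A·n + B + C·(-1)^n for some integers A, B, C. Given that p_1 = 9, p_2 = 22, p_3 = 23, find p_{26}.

190

Plug in n = 1, 2, 3: A + B - C = 9; 2A + B + C = 22; 3A + B - C = 23.
Subtracting the first from the second: A + 2C = 13.
Subtracting the second from the third: A - 2C = 1.
Solving: C = 3, A = 7, then B = 5.
Hence p_{26} = 7·26 + 5 + 3·1 = 190.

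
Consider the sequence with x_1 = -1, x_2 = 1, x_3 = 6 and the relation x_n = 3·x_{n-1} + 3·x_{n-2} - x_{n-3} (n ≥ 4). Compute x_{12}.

Applying the relation repeatedly:
x_4 = 22;  x_5 = 83;  x_6 = 309;  x_7 = 1154;  x_8 = 4306;  x_9 = 16071;  x_{10} = 59977;  x_{11} = 223838;  x_{12} = 835374.

835374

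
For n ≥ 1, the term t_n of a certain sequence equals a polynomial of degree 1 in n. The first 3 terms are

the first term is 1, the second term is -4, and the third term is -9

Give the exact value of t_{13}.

-59

1st diffs: -5, -5 (constant).
So t_n = -5n + 6.
Evaluating at n = 13 gives t_{13} = -59.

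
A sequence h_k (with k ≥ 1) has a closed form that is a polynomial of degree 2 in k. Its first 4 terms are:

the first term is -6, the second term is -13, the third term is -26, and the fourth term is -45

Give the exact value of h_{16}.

1st diffs: -7, -13, -19.
2nd diffs: -6, -6 (constant).
Newton forward-difference form: h_k = -6 + (-7)·C(k-1,1) + (-6)·C(k-1,2).
At k = 16: k-1 = 15, so h_{16} = -6 - 105 - 630 = -741.

-741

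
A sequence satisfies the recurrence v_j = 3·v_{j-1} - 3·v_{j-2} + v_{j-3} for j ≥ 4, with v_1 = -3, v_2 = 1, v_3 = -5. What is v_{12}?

-509

v_4 = -21; v_5 = -47; v_6 = -83; v_7 = -129; v_8 = -185; v_9 = -251; v_{10} = -327; v_{11} = -413; v_{12} = -509.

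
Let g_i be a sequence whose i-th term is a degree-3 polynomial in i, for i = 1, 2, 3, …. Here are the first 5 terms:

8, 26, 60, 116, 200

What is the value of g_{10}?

1250

1st diffs: 18, 34, 56, 84.
2nd diffs: 16, 22, 28.
3rd diffs: 6, 6 (constant).
Newton forward-difference form: g_i = 8 + 18·C(i-1,1) + 16·C(i-1,2) + 6·C(i-1,3).
At i = 10: i-1 = 9, so g_{10} = 8 + 162 + 576 + 504 = 1250.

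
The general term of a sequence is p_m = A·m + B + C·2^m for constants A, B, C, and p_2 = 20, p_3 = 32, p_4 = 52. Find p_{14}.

32828

The three given values yield: 2A + B + 4C = 20; 3A + B + 8C = 32; 4A + B + 16C = 52.
Subtracting the first from the second: A + 4C = 12.
Subtracting the second from the third: A + 8C = 20.
Solving: C = 2, A = 4, then B = 4.
Therefore p_{14} = 56 + 4 + 2·16384 = 32828.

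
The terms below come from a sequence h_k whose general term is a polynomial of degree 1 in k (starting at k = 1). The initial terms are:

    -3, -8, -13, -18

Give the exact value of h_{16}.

-78

1st diffs: -5, -5, -5 (constant).
So h_k = -5k + 2.
Evaluating at k = 16 gives h_{16} = -78.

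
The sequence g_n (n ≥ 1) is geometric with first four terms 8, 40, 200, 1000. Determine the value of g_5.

5000

Common ratio r = 5.
g_n = 8·5^(n-1).
g_5 = 8·5^4 = 5000.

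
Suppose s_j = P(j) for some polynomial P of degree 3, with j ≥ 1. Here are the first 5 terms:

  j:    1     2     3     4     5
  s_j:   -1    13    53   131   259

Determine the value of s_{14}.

5641

1st diffs: 14, 40, 78, 128.
2nd diffs: 26, 38, 50.
3rd diffs: 12, 12 (constant).
So s_j = 2j^3 + j^2 - 3j - 1.
Evaluating at j = 14 gives s_{14} = 5641.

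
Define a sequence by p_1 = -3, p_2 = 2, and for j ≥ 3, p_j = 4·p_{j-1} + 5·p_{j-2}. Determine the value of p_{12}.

Step forward from the initial values:
p_3 = -7  p_4 = -18  p_5 = -107  p_6 = -518  p_7 = -2607  p_8 = -13018  p_9 = -65107  p_{10} = -325518  p_{11} = -1627607  p_{12} = -8138018.
(Characteristic roots are 5 and -1.)

-8138018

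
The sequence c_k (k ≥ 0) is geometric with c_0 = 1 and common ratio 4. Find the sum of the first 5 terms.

c_k = 1·4^(k-0).
S = 1·(4^5 - 1)/(4 - 1) = 1·(1024 - 1)/(3) = 341.

341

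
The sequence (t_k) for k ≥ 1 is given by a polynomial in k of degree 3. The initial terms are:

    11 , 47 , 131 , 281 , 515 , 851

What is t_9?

1st diffs: 36, 84, 150, 234, 336.
2nd diffs: 48, 66, 84, 102.
3rd diffs: 18, 18, 18 (constant).
Newton forward-difference form: t_k = 11 + 36·C(k-1,1) + 48·C(k-1,2) + 18·C(k-1,3).
At k = 9: k-1 = 8, so t_9 = 11 + 288 + 1344 + 1008 = 2651.

2651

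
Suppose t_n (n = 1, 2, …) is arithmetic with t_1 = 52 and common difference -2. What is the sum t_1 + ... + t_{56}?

t_n = 52 + (n - 1)·(-2).
t_{56} = -58; S = 56·(52 + (-58))/2 = -168.

-168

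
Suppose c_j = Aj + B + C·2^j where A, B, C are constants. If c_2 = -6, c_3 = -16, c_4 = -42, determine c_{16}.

Write the equations: 2A + B + 4C = -6; 3A + B + 8C = -16; 4A + B + 16C = -42.
Subtracting the first from the second: A + 4C = -10.
Subtracting the second from the third: A + 8C = -26.
Solving: C = -4, A = 6, then B = -2.
So c_j = 6·j + (-2) + (-4)·2^j; at j=16 this is -262050.

-262050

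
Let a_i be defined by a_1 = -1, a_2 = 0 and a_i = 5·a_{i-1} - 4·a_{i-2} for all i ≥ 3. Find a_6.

Compute successive terms:
a_3 = 4, a_4 = 20, a_5 = 84, a_6 = 340.
(Characteristic roots are 4 and 1.)

340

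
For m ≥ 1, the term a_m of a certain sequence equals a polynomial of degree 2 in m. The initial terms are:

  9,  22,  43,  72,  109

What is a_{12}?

1st diffs: 13, 21, 29, 37.
2nd diffs: 8, 8, 8 (constant).
Newton forward-difference form: a_m = 9 + 13·C(m-1,1) + 8·C(m-1,2).
At m = 12: m-1 = 11, so a_{12} = 9 + 143 + 440 = 592.

592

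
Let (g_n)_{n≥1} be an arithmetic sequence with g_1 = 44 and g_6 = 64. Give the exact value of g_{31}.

164

Common difference d = (64 - 44) / (6 - 1) = 4.
g_n = 44 + (n - 1)·4.
g_{31} = 44 + 30·4 = 164.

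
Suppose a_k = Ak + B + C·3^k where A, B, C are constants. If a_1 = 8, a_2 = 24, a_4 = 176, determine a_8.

13152

Plug in k = 1, 2, 4: A + B + 3C = 8; 2A + B + 9C = 24; 4A + B + 81C = 176.
Subtracting the first from the second: A + 6C = 16.
Subtracting the second from the third: 2A + 72C = 152.
Solving: C = 2, A = 4, then B = -2.
Therefore a_8 = 32 + (-2) + 2·6561 = 13152.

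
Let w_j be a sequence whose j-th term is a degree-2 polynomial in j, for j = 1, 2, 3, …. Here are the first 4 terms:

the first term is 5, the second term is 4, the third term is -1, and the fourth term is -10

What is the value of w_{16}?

1st diffs: -1, -5, -9.
2nd diffs: -4, -4 (constant).
Newton forward-difference form: w_j = 5 + (-1)·C(j-1,1) + (-4)·C(j-1,2).
At j = 16: j-1 = 15, so w_{16} = 5 - 15 - 420 = -430.

-430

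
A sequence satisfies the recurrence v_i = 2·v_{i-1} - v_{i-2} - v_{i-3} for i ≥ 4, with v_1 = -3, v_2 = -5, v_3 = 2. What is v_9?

Applying the relation repeatedly:
v_4 = 12  v_5 = 27  v_6 = 40  v_7 = 41  v_8 = 15  v_9 = -51.

-51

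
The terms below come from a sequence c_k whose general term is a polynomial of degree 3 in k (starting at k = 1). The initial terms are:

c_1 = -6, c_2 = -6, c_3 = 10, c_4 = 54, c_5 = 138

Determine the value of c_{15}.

1st diffs: 0, 16, 44, 84.
2nd diffs: 16, 28, 40.
3rd diffs: 12, 12 (constant).
Newton forward-difference form: c_k = -6 + 16·C(k-1,2) + 12·C(k-1,3).
At k = 15: k-1 = 14, so c_{15} = -6 + 1456 + 4368 = 5818.

5818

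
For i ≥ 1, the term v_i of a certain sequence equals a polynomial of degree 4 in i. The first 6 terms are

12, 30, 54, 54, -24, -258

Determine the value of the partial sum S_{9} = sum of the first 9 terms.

-5544

1st diffs: 18, 24, 0, -78, -234.
2nd diffs: 6, -24, -78, -156.
3rd diffs: -30, -54, -78.
4th diffs: -24, -24 (constant).
Newton forward-difference form: v_i = 12 + 18·C(i-1,1) + 6·C(i-1,2) + (-30)·C(i-1,3) + (-24)·C(i-1,4).
Continuing: -750, -1626, -3036.
Summing i = 1..9 (9 terms) gives -5544.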